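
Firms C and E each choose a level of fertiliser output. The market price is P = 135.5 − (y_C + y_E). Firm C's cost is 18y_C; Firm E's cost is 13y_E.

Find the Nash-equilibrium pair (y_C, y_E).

Firm C's profit: π = y_C(135.5 − (y_C + y_E)) − 18y_C.
∂π/∂y_C = 117.5 − 2y_C − y_E = 0, so y_C = 58.75 − 0.5y_E.
By the same steps for E: y_E = 61.25 − 0.5y_C.
Substituting the second reaction function into the first: y_C = 58.75 − 0.5(61.25 − 0.5y_C), which gives 0.75y_C = 28.125 ⇒ y_C = 37.5.
Then y_E = 61.25 − 0.5·37.5 = 42.5.

37.5, 42.5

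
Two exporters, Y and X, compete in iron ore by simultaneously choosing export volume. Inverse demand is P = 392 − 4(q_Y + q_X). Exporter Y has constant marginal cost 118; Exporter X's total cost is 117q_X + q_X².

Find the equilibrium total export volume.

42.875

Exporter Y's profit: π = q_Y(392 − 4(q_Y + q_X)) − 118q_Y.
∂π/∂q_Y = 274 − 8q_Y − 4q_X = 0, so q_Y = 34.25 − 0.5q_X.
For X: ∂π/∂q_X = 275 − 10q_X − 4q_Y = 0 ⇒ q_X = 27.5 − 0.4q_Y.
Plugging q_X into Y's best response: q_Y = 34.25 − 0.5(27.5 − 0.4q_Y) ⇒ 0.8q_Y = 20.5, so q_Y = 25.625.
Then q_X = 27.5 − 0.4·25.625 = 17.25.
Total export volume: 25.625 + 17.25 = 42.875.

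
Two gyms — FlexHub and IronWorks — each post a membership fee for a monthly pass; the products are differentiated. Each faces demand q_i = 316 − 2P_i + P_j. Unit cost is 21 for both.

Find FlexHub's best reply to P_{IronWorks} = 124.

FlexHub's profit: π = (P_{FlexHub} − 21)(316 − 2P_{FlexHub} + P_{IronWorks}).
∂π/∂P_{FlexHub} = 358 − 4P_{FlexHub} + P_{IronWorks} = 0 ⇒ P_{FlexHub} = 89.5 + 0.25P_{IronWorks}.
At P_{IronWorks} = 124: P_{FlexHub} = 89.5 + 0.25·124 = 120.5.

120.5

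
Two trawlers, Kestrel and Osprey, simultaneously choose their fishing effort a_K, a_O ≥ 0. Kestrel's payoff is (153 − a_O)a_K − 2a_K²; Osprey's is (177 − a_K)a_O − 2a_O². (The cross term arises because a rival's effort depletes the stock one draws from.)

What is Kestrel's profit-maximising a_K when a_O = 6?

36.75

Expanding Kestrel's payoff: 153a_K − a_Oa_K − 2a_K².
∂π/∂a_K = 153 − a_O − 4a_K = 0, so a_K = 38.25 − 0.25a_O.
At a_O = 6: a_K = 38.25 − 0.25·6 = 36.75.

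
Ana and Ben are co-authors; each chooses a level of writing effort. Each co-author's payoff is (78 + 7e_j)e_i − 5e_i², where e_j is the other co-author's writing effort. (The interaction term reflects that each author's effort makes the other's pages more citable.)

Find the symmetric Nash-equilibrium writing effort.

26

Ana's payoff is (78 + 7e_B)e_A − 5e_A².
∂π/∂e_A = 78 + 7e_B − 10e_A = 0, so e_A = 7.8 + 0.7e_B.
By symmetry e_B = e_A; substituting into the reaction function, 0.3e_A = 7.8 and e_A = 26.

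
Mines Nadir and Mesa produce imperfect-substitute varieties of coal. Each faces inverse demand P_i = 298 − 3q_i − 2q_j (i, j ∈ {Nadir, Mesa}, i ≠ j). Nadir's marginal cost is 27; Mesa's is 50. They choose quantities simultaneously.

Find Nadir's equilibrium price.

Mine Nadir's profit: π = q_{Nadir}(298 − 3q_{Nadir} − 2q_{Mesa}) − 27q_{Nadir}.
∂π/∂q_{Nadir} = 271 − 6q_{Nadir} − 2q_{Mesa} = 0 ⇒ q_{Nadir} = 271/6 − (1/3)q_{Mesa}.
Similarly q_{Mesa} = 124/3 − (1/3)q_{Nadir}.
Substituting the second reaction function into the first: q_{Nadir} = 271/6 − (1/3)(124/3 − (1/3)q_{Nadir}), which gives (8/9)q_{Nadir} = 565/18 ⇒ q_{Nadir} = 35.3125.
Then q_{Mesa} = 124/3 − (1/3)·35.3125 = 29.5625.
P_{Nadir} = 298 − 3·35.3125 − 2·29.5625 = 132.9375.

132.9375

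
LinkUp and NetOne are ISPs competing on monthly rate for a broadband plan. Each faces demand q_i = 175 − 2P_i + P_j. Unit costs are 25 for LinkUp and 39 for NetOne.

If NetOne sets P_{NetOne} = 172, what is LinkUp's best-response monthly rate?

LinkUp's profit: π = (P_{LinkUp} − 25)(175 − 2P_{LinkUp} + P_{NetOne}).
∂π/∂P_{LinkUp} = 225 − 4P_{LinkUp} + P_{NetOne} = 0 ⇒ P_{LinkUp} = 56.25 + 0.25P_{NetOne}.
At P_{NetOne} = 172: P_{LinkUp} = 56.25 + 0.25·172 = 99.25.

99.25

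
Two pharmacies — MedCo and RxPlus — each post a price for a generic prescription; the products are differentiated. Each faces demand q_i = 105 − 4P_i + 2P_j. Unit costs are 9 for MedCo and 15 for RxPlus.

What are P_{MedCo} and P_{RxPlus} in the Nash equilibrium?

MedCo's profit: π = (P_{MedCo} − 9)(105 − 4P_{MedCo} + 2P_{RxPlus}).
∂π/∂P_{MedCo} = 141 − 8P_{MedCo} + 2P_{RxPlus} = 0 ⇒ P_{MedCo} = 17.625 + 0.25P_{RxPlus}.
Similarly P_{RxPlus} = 20.625 + 0.25P_{MedCo}.
Substituting the second reaction function into the first: P_{MedCo} = 17.625 + 0.25(20.625 + 0.25P_{MedCo}), which gives 0.9375P_{MedCo} = 729/32 ⇒ P_{MedCo} = 24.3.
Then P_{RxPlus} = 20.625 + 0.25·24.3 = 26.7.

24.3, 26.7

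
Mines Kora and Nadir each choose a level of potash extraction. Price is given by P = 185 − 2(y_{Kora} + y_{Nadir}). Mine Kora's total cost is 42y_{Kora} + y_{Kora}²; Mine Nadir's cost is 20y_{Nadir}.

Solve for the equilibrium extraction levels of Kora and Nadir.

Mine Kora's profit: π = y_{Kora}(185 − 2(y_{Kora} + y_{Nadir})) − 42y_{Kora} − y_{Kora}².
∂π/∂y_{Kora} = 143 − 6y_{Kora} − 2y_{Nadir} = 0, so y_{Kora} = 143/6 − (1/3)y_{Nadir}.
For Nadir: ∂π/∂y_{Nadir} = 165 − 4y_{Nadir} − 2y_{Kora} = 0 ⇒ y_{Nadir} = 41.25 − 0.5y_{Kora}.
Substituting the second reaction function into the first: y_{Kora} = 143/6 − (1/3)(41.25 − 0.5y_{Kora}), which gives (5/6)y_{Kora} = 121/12 ⇒ y_{Kora} = 12.1.
Then y_{Nadir} = 41.25 − 0.5·12.1 = 35.2.

12.1, 35.2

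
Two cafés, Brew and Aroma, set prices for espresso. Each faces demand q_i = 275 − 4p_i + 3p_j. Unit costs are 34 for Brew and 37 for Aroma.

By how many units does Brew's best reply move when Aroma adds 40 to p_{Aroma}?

Brew's profit: π = (p_{Brew} − 34)(275 − 4p_{Brew} + 3p_{Aroma}).
∂π/∂p_{Brew} = 411 − 8p_{Brew} + 3p_{Aroma} = 0 ⇒ p_{Brew} = 51.375 + 0.375p_{Aroma}.
The reaction-function slope is 0.375, so a 40-unit rise in p_{Aroma} moves p_{Brew} by 0.375 × 40 = 15. Brew's best response rises — the actions are strategic complements.

15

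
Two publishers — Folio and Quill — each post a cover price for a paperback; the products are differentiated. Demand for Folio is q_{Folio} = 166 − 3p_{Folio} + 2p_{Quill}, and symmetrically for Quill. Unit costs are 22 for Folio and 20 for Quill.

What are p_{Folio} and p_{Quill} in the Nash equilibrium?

57.625, 56.875

Folio's profit: π = (p_{Folio} − 22)(166 − 3p_{Folio} + 2p_{Quill}).
∂π/∂p_{Folio} = 232 − 6p_{Folio} + 2p_{Quill} = 0 ⇒ p_{Folio} = 116/3 + (1/3)p_{Quill}.
Similarly p_{Quill} = 113/3 + (1/3)p_{Folio}.
Plugging p_{Quill} into Folio's best response: p_{Folio} = 116/3 + (1/3)(113/3 + (1/3)p_{Folio}) ⇒ (8/9)p_{Folio} = 461/9, so p_{Folio} = 57.625.
Then p_{Quill} = 113/3 + (1/3)·57.625 = 56.875.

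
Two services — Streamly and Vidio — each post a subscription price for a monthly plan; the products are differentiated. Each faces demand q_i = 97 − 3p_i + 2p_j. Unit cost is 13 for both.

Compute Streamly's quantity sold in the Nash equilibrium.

63

Streamly's profit: π = (p_{Streamly} − 13)(97 − 3p_{Streamly} + 2p_{Vidio}).
∂π/∂p_{Streamly} = 136 − 6p_{Streamly} + 2p_{Vidio} = 0 ⇒ p_{Streamly} = 68/3 + (1/3)p_{Vidio}.
The game is symmetric, so in equilibrium p_{Vidio} = p_{Streamly}: the reaction function gives (2/3)p_{Streamly} = 68/3, hence p_{Streamly} = 34.
q_{Streamly} = 97 − 3·34 + 2·34 = 63.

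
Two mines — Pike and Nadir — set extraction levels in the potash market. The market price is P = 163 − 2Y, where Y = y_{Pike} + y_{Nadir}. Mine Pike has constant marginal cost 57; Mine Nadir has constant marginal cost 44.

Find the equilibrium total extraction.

Mine Pike's profit: π = y_{Pike}(163 − 2(y_{Pike} + y_{Nadir})) − 57y_{Pike}.
∂π/∂y_{Pike} = 106 − 4y_{Pike} − 2y_{Nadir} = 0, so y_{Pike} = 26.5 − 0.5y_{Nadir}.
By the same steps for Nadir: y_{Nadir} = 29.75 − 0.5y_{Pike}.
Plugging y_{Nadir} into Pike's best response: y_{Pike} = 26.5 − 0.5(29.75 − 0.5y_{Pike}) ⇒ 0.75y_{Pike} = 11.625, so y_{Pike} = 15.5.
Then y_{Nadir} = 29.75 − 0.5·15.5 = 22.
Total extraction: 15.5 + 22 = 37.5.

37.5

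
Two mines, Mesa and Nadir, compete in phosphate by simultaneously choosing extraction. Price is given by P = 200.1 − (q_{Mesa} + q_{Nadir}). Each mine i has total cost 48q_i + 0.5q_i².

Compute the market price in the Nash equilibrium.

Mine Mesa's profit: π = q_{Mesa}(200.1 − (q_{Mesa} + q_{Nadir})) − 48q_{Mesa} − 0.5q_{Mesa}².
∂π/∂q_{Mesa} = 152.1 − 3q_{Mesa} − q_{Nadir} = 0, so q_{Mesa} = 50.7 − (1/3)q_{Nadir}.
The game is symmetric, so in equilibrium q_{Nadir} = q_{Mesa}: the reaction function gives (4/3)q_{Mesa} = 50.7, hence q_{Mesa} = 38.025.
Equilibrium price: P = 200.1 − 76.05 = 124.05.

124.05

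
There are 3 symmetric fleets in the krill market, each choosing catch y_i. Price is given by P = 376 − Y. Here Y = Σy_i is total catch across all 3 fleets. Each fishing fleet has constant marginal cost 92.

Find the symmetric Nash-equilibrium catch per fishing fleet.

71

A representative fishing fleet's profit is π_i = y_i(376 − Y) − 92y_i, with Y = y_i + Σ_{j≠i} y_j.
First-order condition: 284 − 2y_i − Σ_{j≠i} y_j = 0.
In a symmetric equilibrium every fishing fleet chooses the same y, so Σ_{j≠i} y_j = 2y. The condition becomes 284 − 4y = 0, giving y = 284/4 = 71.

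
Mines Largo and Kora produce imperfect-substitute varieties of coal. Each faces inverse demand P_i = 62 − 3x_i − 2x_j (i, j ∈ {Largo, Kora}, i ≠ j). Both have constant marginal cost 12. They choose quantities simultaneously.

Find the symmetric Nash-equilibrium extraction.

6.25

Mine Largo's profit: π = x_{Largo}(62 − 3x_{Largo} − 2x_{Kora}) − 12x_{Largo}.
∂π/∂x_{Largo} = 50 − 6x_{Largo} − 2x_{Kora} = 0 ⇒ x_{Largo} = 25/3 − (1/3)x_{Kora}.
The game is symmetric, so in equilibrium x_{Kora} = x_{Largo}: the reaction function gives (4/3)x_{Largo} = 25/3, hence x_{Largo} = 6.25.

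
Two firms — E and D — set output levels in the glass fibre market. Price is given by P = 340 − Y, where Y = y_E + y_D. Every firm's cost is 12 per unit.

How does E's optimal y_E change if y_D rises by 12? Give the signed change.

-6

Firm E's profit: π = y_E(340 − (y_E + y_D)) − 12y_E.
∂π/∂y_E = 328 − 2y_E − y_D = 0, so y_E = 164 − 0.5y_D.
The reaction-function slope is −0.5, so a 12-unit rise in y_D moves y_E by −0.5 × 12 = −6. E's best response falls — the actions are strategic substitutes.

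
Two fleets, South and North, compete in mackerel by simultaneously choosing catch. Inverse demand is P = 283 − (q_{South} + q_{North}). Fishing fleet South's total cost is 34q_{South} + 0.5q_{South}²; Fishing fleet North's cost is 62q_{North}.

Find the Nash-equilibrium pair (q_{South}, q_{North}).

55.4, 82.8

Fishing fleet South's profit: π = q_{South}(283 − (q_{South} + q_{North})) − 34q_{South} − 0.5q_{South}².
∂π/∂q_{South} = 249 − 3q_{South} − q_{North} = 0, so q_{South} = 83 − (1/3)q_{North}.
For North: ∂π/∂q_{North} = 221 − 2q_{North} − q_{South} = 0 ⇒ q_{North} = 110.5 − 0.5q_{South}.
Solving the two reaction functions simultaneously: (1 − (−1/3)(−0.5))q_{South} = 83 − (1/3)·110.5, so (5/6)q_{South} = 277/6 and q_{South} = 55.4.
Then q_{North} = 110.5 − 0.5·55.4 = 82.8.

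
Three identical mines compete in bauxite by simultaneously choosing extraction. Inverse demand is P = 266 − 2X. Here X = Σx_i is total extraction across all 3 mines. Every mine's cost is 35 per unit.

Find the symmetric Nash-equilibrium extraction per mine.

A representative mine's profit is π_i = x_i(266 − 2X) − 35x_i, with X = x_i + Σ_{j≠i} x_j.
First-order condition: 231 − 4x_i − 2Σ_{j≠i} x_j = 0.
With identical mines, set every x_j = x: then 231 − 4x − 4x = 0, i.e. x = 231/8 = 28.875.

28.875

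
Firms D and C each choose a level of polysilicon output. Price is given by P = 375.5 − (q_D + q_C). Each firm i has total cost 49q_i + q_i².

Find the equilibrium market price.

Firm D's profit: π = q_D(375.5 − (q_D + q_C)) − 49q_D − q_D².
∂π/∂q_D = 326.5 − 4q_D − q_C = 0, so q_D = 81.625 − 0.25q_C.
By symmetry q_C = q_D; substituting into the reaction function, 1.25q_D = 81.625 and q_D = 65.3.
Equilibrium price: P = 375.5 − 130.6 = 244.9.

244.9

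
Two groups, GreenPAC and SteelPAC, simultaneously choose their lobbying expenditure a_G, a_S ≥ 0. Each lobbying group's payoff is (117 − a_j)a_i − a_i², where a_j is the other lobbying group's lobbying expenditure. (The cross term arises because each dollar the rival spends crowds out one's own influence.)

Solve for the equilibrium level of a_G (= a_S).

GreenPAC's payoff is (117 − a_S)a_G − a_G².
∂π/∂a_G = 117 − a_S − 2a_G = 0, so a_G = 58.5 − 0.5a_S.
The game is symmetric, so in equilibrium a_S = a_G: the reaction function gives 1.5a_G = 58.5, hence a_G = 39.

39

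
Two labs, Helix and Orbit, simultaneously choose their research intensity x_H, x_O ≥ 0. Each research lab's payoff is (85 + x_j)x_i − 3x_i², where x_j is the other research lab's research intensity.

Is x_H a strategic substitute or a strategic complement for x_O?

strategic complements

Helix's payoff is (85 + x_O)x_H − 3x_H².
∂π/∂x_H = 85 + x_O − 6x_H = 0, so x_H = 85/6 + (1/6)x_O.
The best-response slope dx_H/dx_O = 1/6 > 0: the reaction function is upward-sloping, so the choices are strategic complements.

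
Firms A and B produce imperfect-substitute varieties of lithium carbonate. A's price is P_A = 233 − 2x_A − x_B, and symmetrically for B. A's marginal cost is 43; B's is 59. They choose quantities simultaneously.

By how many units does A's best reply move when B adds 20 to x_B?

-5

Firm A's profit: π = x_A(233 − 2x_A − x_B) − 43x_A.
∂π/∂x_A = 190 − 4x_A − x_B = 0 ⇒ x_A = 47.5 − 0.25x_B.
The reaction-function slope is −0.25, so a 20-unit rise in x_B moves x_A by −0.25 × 20 = −5. A's best response falls — the actions are strategic substitutes.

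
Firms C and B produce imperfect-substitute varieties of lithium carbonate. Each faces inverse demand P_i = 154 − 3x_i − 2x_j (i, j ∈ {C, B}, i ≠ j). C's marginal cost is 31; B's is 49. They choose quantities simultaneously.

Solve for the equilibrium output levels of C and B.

16.5, 12

Firm C's profit: π = x_C(154 − 3x_C − 2x_B) − 31x_C.
∂π/∂x_C = 123 − 6x_C − 2x_B = 0 ⇒ x_C = 20.5 − (1/3)x_B.
Similarly x_B = 17.5 − (1/3)x_C.
Solving the two reaction functions simultaneously: (1 − (−1/3)(−1/3))x_C = 20.5 − (1/3)·17.5, so (8/9)x_C = 44/3 and x_C = 16.5.
Then x_B = 17.5 − (1/3)·16.5 = 12.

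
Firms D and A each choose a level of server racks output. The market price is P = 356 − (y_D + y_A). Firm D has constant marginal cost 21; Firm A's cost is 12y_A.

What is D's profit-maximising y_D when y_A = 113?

Firm D's profit: π = y_D(356 − (y_D + y_A)) − 21y_D.
∂π/∂y_D = 335 − 2y_D − y_A = 0, so y_D = 167.5 − 0.5y_A.
At y_A = 113: y_D = 167.5 − 0.5·113 = 111.

111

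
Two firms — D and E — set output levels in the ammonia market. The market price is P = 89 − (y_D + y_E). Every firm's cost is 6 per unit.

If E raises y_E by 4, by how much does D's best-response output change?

-2

Firm D's profit: π = y_D(89 − (y_D + y_E)) − 6y_D.
∂π/∂y_D = 83 − 2y_D − y_E = 0, so y_D = 41.5 − 0.5y_E.
The reaction-function slope is −0.5, so a 4-unit rise in y_E moves y_D by −0.5 × 4 = −2. D's best response falls — the actions are strategic substitutes.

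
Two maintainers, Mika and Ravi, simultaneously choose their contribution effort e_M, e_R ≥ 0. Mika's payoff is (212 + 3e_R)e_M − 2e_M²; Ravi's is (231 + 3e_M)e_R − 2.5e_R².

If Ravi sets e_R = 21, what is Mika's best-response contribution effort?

Expanding Mika's payoff: 212e_M + 3e_Re_M − 2e_M².
∂π/∂e_M = 212 + 3e_R − 4e_M = 0, so e_M = 53 + 0.75e_R.
At e_R = 21: e_M = 53 + 0.75·21 = 68.75.

68.75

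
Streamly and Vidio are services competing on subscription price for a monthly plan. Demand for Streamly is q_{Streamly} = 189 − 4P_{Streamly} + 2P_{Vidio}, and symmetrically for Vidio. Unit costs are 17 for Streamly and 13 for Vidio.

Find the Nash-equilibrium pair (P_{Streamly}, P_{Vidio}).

42.3, 40.7

Streamly's profit: π = (P_{Streamly} − 17)(189 − 4P_{Streamly} + 2P_{Vidio}).
∂π/∂P_{Streamly} = 257 − 8P_{Streamly} + 2P_{Vidio} = 0 ⇒ P_{Streamly} = 32.125 + 0.25P_{Vidio}.
Similarly P_{Vidio} = 30.125 + 0.25P_{Streamly}.
Plugging P_{Vidio} into Streamly's best response: P_{Streamly} = 32.125 + 0.25(30.125 + 0.25P_{Streamly}) ⇒ 0.9375P_{Streamly} = 1269/32, so P_{Streamly} = 42.3.
Then P_{Vidio} = 30.125 + 0.25·42.3 = 40.7.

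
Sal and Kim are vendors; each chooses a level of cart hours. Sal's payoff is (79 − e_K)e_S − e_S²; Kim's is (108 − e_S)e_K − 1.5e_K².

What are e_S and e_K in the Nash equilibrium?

Expanding Sal's payoff: 79e_S − e_Ke_S − e_S².
∂π/∂e_S = 79 − e_K − 2e_S = 0, so e_S = 39.5 − 0.5e_K.
Likewise for Kim: e_K = 36 − (1/3)e_S.
Solving the two reaction functions simultaneously: (1 − (−0.5)(−1/3))e_S = 39.5 − 0.5·36, so (5/6)e_S = 21.5 and e_S = 25.8.
Then e_K = 36 − (1/3)·25.8 = 27.4.

25.8, 27.4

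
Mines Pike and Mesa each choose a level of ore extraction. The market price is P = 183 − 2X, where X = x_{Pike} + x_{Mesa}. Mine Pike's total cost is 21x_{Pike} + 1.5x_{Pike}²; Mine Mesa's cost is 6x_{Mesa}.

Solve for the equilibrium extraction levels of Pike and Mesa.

Mine Pike's profit: π = x_{Pike}(183 − 2(x_{Pike} + x_{Mesa})) − 21x_{Pike} − 1.5x_{Pike}².
∂π/∂x_{Pike} = 162 − 7x_{Pike} − 2x_{Mesa} = 0, so x_{Pike} = 162/7 − (2/7)x_{Mesa}.
For Mesa: ∂π/∂x_{Mesa} = 177 − 4x_{Mesa} − 2x_{Pike} = 0 ⇒ x_{Mesa} = 44.25 − 0.5x_{Pike}.
Plugging x_{Mesa} into Pike's best response: x_{Pike} = 162/7 − (2/7)(44.25 − 0.5x_{Pike}) ⇒ (6/7)x_{Pike} = 10.5, so x_{Pike} = 12.25.
Then x_{Mesa} = 44.25 − 0.5·12.25 = 38.125.

12.25, 38.125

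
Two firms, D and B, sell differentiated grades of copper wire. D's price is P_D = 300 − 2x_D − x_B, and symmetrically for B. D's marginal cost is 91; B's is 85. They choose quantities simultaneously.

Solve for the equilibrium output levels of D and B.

41.4, 43.4

Firm D's profit: π = x_D(300 − 2x_D − x_B) − 91x_D.
∂π/∂x_D = 209 − 4x_D − x_B = 0 ⇒ x_D = 52.25 − 0.25x_B.
Similarly x_B = 53.75 − 0.25x_D.
Substituting the second reaction function into the first: x_D = 52.25 − 0.25(53.75 − 0.25x_D), which gives 0.9375x_D = 38.8125 ⇒ x_D = 41.4.
Then x_B = 53.75 − 0.25·41.4 = 43.4.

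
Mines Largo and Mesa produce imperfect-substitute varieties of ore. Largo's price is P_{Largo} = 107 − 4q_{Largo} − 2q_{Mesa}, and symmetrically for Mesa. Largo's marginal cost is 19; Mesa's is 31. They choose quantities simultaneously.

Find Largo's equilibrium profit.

Mine Largo's profit: π = q_{Largo}(107 − 4q_{Largo} − 2q_{Mesa}) − 19q_{Largo}.
∂π/∂q_{Largo} = 88 − 8q_{Largo} − 2q_{Mesa} = 0 ⇒ q_{Largo} = 11 − 0.25q_{Mesa}.
Similarly q_{Mesa} = 9.5 − 0.25q_{Largo}.
Plugging q_{Mesa} into Largo's best response: q_{Largo} = 11 − 0.25(9.5 − 0.25q_{Largo}) ⇒ 0.9375q_{Largo} = 8.625, so q_{Largo} = 9.2.
Then q_{Mesa} = 9.5 − 0.25·9.2 = 7.2.
P_{Largo} = 107 − 4·9.2 − 2·7.2 = 55.8.
Profit = (55.8 − 19)·9.2 = 338.56.

338.56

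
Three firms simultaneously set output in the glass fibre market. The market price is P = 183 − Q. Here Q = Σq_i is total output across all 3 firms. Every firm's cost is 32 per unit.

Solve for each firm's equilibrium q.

A representative firm's profit is π_i = q_i(183 − Q) − 32q_i, with Q = q_i + Σ_{j≠i} q_j.
First-order condition: 151 − 2q_i − Σ_{j≠i} q_j = 0.
With identical firms, set every q_j = q: then 151 − 2q − 2q = 0, i.e. q = 151/4 = 37.75.

37.75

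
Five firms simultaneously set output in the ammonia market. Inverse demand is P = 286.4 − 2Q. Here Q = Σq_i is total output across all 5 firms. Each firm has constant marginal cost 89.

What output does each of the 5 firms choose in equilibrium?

16.45

A representative firm's profit is π_i = q_i(286.4 − 2Q) − 89q_i, with Q = q_i + Σ_{j≠i} q_j.
First-order condition: 197.4 − 4q_i − 2Σ_{j≠i} q_j = 0.
With identical firms, set every q_j = q: then 197.4 − 4q − 8q = 0, i.e. q = 197.4/12 = 16.45.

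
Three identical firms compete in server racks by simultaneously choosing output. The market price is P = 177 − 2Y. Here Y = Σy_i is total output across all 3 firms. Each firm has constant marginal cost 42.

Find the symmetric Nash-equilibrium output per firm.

A representative firm's profit is π_i = y_i(177 − 2Y) − 42y_i, with Y = y_i + Σ_{j≠i} y_j.
First-order condition: 135 − 4y_i − 2Σ_{j≠i} y_j = 0.
With identical firms, set every y_j = y: then 135 − 4y − 4y = 0, i.e. y = 135/8 = 16.875.

16.875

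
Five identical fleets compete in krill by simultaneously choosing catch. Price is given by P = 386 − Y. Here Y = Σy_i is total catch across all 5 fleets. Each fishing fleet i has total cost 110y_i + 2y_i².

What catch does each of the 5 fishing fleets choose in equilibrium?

A representative fishing fleet's profit is π_i = y_i(386 − Y) − 110y_i − 2y_i², with Y = y_i + Σ_{j≠i} y_j.
First-order condition: 276 − 6y_i − Σ_{j≠i} y_j = 0.
With identical fishing fleets, set every y_j = y: then 276 − 6y − 4y = 0, i.e. y = 276/10 = 27.6.

27.6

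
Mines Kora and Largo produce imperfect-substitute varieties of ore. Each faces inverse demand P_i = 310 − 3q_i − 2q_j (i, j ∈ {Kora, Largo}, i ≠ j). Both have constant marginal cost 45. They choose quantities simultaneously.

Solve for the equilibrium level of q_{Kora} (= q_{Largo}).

Mine Kora's profit: π = q_{Kora}(310 − 3q_{Kora} − 2q_{Largo}) − 45q_{Kora}.
∂π/∂q_{Kora} = 265 − 6q_{Kora} − 2q_{Largo} = 0 ⇒ q_{Kora} = 265/6 − (1/3)q_{Largo}.
By symmetry q_{Largo} = q_{Kora}; substituting into the reaction function, (4/3)q_{Kora} = 265/6 and q_{Kora} = 33.125.

33.125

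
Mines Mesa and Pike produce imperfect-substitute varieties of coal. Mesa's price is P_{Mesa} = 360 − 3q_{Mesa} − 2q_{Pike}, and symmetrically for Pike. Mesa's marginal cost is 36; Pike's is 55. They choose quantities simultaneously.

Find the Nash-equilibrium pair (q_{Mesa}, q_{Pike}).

Mine Mesa's profit: π = q_{Mesa}(360 − 3q_{Mesa} − 2q_{Pike}) − 36q_{Mesa}.
∂π/∂q_{Mesa} = 324 − 6q_{Mesa} − 2q_{Pike} = 0 ⇒ q_{Mesa} = 54 − (1/3)q_{Pike}.
Similarly q_{Pike} = 305/6 − (1/3)q_{Mesa}.
Plugging q_{Pike} into Mesa's best response: q_{Mesa} = 54 − (1/3)(305/6 − (1/3)q_{Mesa}) ⇒ (8/9)q_{Mesa} = 667/18, so q_{Mesa} = 41.6875.
Then q_{Pike} = 305/6 − (1/3)·41.6875 = 36.9375.

41.6875, 36.9375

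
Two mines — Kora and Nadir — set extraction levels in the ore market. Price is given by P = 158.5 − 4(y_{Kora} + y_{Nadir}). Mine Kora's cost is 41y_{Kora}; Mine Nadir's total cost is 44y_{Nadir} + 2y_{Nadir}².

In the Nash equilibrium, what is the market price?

88.6

Mine Kora's profit: π = y_{Kora}(158.5 − 4(y_{Kora} + y_{Nadir})) − 41y_{Kora}.
∂π/∂y_{Kora} = 117.5 − 8y_{Kora} − 4y_{Nadir} = 0, so y_{Kora} = 14.6875 − 0.5y_{Nadir}.
For Nadir: ∂π/∂y_{Nadir} = 114.5 − 12y_{Nadir} − 4y_{Kora} = 0 ⇒ y_{Nadir} = 229/24 − (1/3)y_{Kora}.
Substituting the second reaction function into the first: y_{Kora} = 14.6875 − 0.5(229/24 − (1/3)y_{Kora}), which gives (5/6)y_{Kora} = 119/12 ⇒ y_{Kora} = 11.9.
Then y_{Nadir} = 229/24 − (1/3)·11.9 = 5.575.
Equilibrium price: P = 158.5 − 4·17.475 = 88.6.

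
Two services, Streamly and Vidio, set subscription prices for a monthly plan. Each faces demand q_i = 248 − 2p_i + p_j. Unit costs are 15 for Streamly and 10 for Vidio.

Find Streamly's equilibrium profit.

11858

Streamly's profit: π = (p_{Streamly} − 15)(248 − 2p_{Streamly} + p_{Vidio}).
∂π/∂p_{Streamly} = 278 − 4p_{Streamly} + p_{Vidio} = 0 ⇒ p_{Streamly} = 69.5 + 0.25p_{Vidio}.
Similarly p_{Vidio} = 67 + 0.25p_{Streamly}.
Plugging p_{Vidio} into Streamly's best response: p_{Streamly} = 69.5 + 0.25(67 + 0.25p_{Streamly}) ⇒ 0.9375p_{Streamly} = 86.25, so p_{Streamly} = 92.
Then p_{Vidio} = 67 + 0.25·92 = 90.
q_{Streamly} = 248 − 2·92 + 90 = 154.
Profit = (92 − 15)·154 = 11858.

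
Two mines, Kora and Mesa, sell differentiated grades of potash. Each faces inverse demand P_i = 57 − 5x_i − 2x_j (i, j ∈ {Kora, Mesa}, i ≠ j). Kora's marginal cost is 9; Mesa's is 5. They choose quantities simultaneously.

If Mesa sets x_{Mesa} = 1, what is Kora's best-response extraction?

Mine Kora's profit: π = x_{Kora}(57 − 5x_{Kora} − 2x_{Mesa}) − 9x_{Kora}.
∂π/∂x_{Kora} = 48 − 10x_{Kora} − 2x_{Mesa} = 0 ⇒ x_{Kora} = 4.8 − 0.2x_{Mesa}.
At x_{Mesa} = 1: x_{Kora} = 4.8 − 0.2·1 = 4.6.

4.6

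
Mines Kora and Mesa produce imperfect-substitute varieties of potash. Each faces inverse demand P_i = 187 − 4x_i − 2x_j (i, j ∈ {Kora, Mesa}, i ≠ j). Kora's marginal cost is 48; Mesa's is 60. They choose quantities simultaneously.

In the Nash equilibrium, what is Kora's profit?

Mine Kora's profit: π = x_{Kora}(187 − 4x_{Kora} − 2x_{Mesa}) − 48x_{Kora}.
∂π/∂x_{Kora} = 139 − 8x_{Kora} − 2x_{Mesa} = 0 ⇒ x_{Kora} = 17.375 − 0.25x_{Mesa}.
Similarly x_{Mesa} = 15.875 − 0.25x_{Kora}.
Substituting the second reaction function into the first: x_{Kora} = 17.375 − 0.25(15.875 − 0.25x_{Kora}), which gives 0.9375x_{Kora} = 429/32 ⇒ x_{Kora} = 14.3.
Then x_{Mesa} = 15.875 − 0.25·14.3 = 12.3.
P_{Kora} = 187 − 4·14.3 − 2·12.3 = 105.2.
Profit = (105.2 − 48)·14.3 = 817.96.

817.96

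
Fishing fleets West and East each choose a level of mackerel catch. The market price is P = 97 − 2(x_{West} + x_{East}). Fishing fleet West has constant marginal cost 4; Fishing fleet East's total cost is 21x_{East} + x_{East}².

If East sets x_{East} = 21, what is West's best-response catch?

Fishing fleet West's profit: π = x_{West}(97 − 2(x_{West} + x_{East})) − 4x_{West}.
∂π/∂x_{West} = 93 − 4x_{West} − 2x_{East} = 0, so x_{West} = 23.25 − 0.5x_{East}.
At x_{East} = 21: x_{West} = 23.25 − 0.5·21 = 12.75.

12.75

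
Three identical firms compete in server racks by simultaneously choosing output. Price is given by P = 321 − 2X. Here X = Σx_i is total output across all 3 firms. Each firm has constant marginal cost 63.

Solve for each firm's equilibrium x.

A representative firm's profit is π_i = x_i(321 − 2X) − 63x_i, with X = x_i + Σ_{j≠i} x_j.
First-order condition: 258 − 4x_i − 2Σ_{j≠i} x_j = 0.
Imposing symmetry (x_j = x for all j) turns Σ_{j≠i} x_j into 2x, so 258 = 8x and x = 32.25.

32.25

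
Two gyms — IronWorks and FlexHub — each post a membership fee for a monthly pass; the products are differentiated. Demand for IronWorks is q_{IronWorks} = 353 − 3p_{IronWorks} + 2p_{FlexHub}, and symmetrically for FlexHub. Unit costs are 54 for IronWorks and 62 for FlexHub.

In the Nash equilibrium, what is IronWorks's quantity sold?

IronWorks's profit: π = (p_{IronWorks} − 54)(353 − 3p_{IronWorks} + 2p_{FlexHub}).
∂π/∂p_{IronWorks} = 515 − 6p_{IronWorks} + 2p_{FlexHub} = 0 ⇒ p_{IronWorks} = 515/6 + (1/3)p_{FlexHub}.
Similarly p_{FlexHub} = 539/6 + (1/3)p_{IronWorks}.
Solving the two reaction functions simultaneously: (1 − (1/3)(1/3))p_{IronWorks} = 515/6 + (1/3)·(539/6), so (8/9)p_{IronWorks} = 1042/9 and p_{IronWorks} = 130.25.
Then p_{FlexHub} = 539/6 + (1/3)·130.25 = 133.25.
q_{IronWorks} = 353 − 3·130.25 + 2·133.25 = 228.75.

228.75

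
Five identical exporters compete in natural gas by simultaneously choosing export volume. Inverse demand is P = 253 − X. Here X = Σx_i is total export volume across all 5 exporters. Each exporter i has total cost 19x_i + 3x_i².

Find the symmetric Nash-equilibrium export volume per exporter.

A representative exporter's profit is π_i = x_i(253 − X) − 19x_i − 3x_i², with X = x_i + Σ_{j≠i} x_j.
First-order condition: 234 − 8x_i − Σ_{j≠i} x_j = 0.
In a symmetric equilibrium every exporter chooses the same x, so Σ_{j≠i} x_j = 4x. The condition becomes 234 − 12x = 0, giving x = 234/12 = 19.5.

19.5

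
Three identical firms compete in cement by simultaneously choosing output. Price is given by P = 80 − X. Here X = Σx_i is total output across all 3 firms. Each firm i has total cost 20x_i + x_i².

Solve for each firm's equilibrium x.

10

A representative firm's profit is π_i = x_i(80 − X) − 20x_i − x_i², with X = x_i + Σ_{j≠i} x_j.
First-order condition: 60 − 4x_i − Σ_{j≠i} x_j = 0.
In a symmetric equilibrium every firm chooses the same x, so Σ_{j≠i} x_j = 2x. The condition becomes 60 − 6x = 0, giving x = 60/6 = 10.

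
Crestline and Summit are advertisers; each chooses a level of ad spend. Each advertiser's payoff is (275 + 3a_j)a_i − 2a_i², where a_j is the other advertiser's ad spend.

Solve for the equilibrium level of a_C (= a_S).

275

Crestline's payoff is (275 + 3a_S)a_C − 2a_C².
∂π/∂a_C = 275 + 3a_S − 4a_C = 0, so a_C = 68.75 + 0.75a_S.
The game is symmetric, so in equilibrium a_S = a_C: the reaction function gives 0.25a_C = 68.75, hence a_C = 275.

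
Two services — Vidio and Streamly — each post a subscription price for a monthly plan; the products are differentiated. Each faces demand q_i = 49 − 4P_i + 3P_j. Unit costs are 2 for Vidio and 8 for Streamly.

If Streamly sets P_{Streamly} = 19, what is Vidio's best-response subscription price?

Vidio's profit: π = (P_{Vidio} − 2)(49 − 4P_{Vidio} + 3P_{Streamly}).
∂π/∂P_{Vidio} = 57 − 8P_{Vidio} + 3P_{Streamly} = 0 ⇒ P_{Vidio} = 7.125 + 0.375P_{Streamly}.
At P_{Streamly} = 19: P_{Vidio} = 7.125 + 0.375·19 = 14.25.

14.25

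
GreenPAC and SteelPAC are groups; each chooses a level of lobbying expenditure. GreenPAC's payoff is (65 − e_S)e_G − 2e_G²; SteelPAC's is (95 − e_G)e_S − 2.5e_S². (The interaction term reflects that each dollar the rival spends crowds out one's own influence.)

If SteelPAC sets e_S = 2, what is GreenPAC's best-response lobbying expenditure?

15.75

Expanding GreenPAC's payoff: 65e_G − e_Se_G − 2e_G².
∂π/∂e_G = 65 − e_S − 4e_G = 0, so e_G = 16.25 − 0.25e_S.
At e_S = 2: e_G = 16.25 − 0.25·2 = 15.75.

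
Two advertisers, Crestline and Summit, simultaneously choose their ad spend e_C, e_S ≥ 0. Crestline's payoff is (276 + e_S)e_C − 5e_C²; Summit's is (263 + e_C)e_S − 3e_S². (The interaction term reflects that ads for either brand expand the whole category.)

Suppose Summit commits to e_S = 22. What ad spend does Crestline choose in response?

Expanding Crestline's payoff: 276e_C + e_Se_C − 5e_C².
∂π/∂e_C = 276 + e_S − 10e_C = 0, so e_C = 27.6 + 0.1e_S.
At e_S = 22: e_C = 27.6 + 0.1·22 = 29.8.

29.8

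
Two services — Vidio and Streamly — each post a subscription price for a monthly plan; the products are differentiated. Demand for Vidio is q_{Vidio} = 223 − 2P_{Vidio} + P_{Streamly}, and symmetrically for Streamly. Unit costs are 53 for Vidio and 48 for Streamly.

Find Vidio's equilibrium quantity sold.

Vidio's profit: π = (P_{Vidio} − 53)(223 − 2P_{Vidio} + P_{Streamly}).
∂π/∂P_{Vidio} = 329 − 4P_{Vidio} + P_{Streamly} = 0 ⇒ P_{Vidio} = 82.25 + 0.25P_{Streamly}.
Similarly P_{Streamly} = 79.75 + 0.25P_{Vidio}.
Plugging P_{Streamly} into Vidio's best response: P_{Vidio} = 82.25 + 0.25(79.75 + 0.25P_{Vidio}) ⇒ 0.9375P_{Vidio} = 102.1875, so P_{Vidio} = 109.
Then P_{Streamly} = 79.75 + 0.25·109 = 107.
q_{Vidio} = 223 − 2·109 + 107 = 112.

112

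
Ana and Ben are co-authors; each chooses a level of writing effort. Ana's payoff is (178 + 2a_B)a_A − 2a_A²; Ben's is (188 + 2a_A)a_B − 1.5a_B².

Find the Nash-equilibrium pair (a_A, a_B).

Expanding Ana's payoff: 178a_A + 2a_Ba_A − 2a_A².
∂π/∂a_A = 178 + 2a_B − 4a_A = 0, so a_A = 44.5 + 0.5a_B.
Likewise for Ben: a_B = 188/3 + (2/3)a_A.
Plugging a_B into Ana's best response: a_A = 44.5 + 0.5(188/3 + (2/3)a_A) ⇒ (2/3)a_A = 455/6, so a_A = 113.75.
Then a_B = 188/3 + (2/3)·113.75 = 138.5.

113.75, 138.5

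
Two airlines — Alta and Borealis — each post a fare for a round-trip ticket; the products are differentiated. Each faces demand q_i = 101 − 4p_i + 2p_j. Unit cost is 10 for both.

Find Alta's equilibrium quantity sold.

54

Alta's profit: π = (p_{Alta} − 10)(101 − 4p_{Alta} + 2p_{Borealis}).
∂π/∂p_{Alta} = 141 − 8p_{Alta} + 2p_{Borealis} = 0 ⇒ p_{Alta} = 17.625 + 0.25p_{Borealis}.
By symmetry p_{Borealis} = p_{Alta}; substituting into the reaction function, 0.75p_{Alta} = 17.625 and p_{Alta} = 23.5.
q_{Alta} = 101 − 4·23.5 + 2·23.5 = 54.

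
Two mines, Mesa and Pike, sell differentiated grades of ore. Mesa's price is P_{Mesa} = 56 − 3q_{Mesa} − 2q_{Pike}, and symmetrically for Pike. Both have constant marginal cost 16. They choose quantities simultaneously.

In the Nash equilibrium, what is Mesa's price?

31

Mine Mesa's profit: π = q_{Mesa}(56 − 3q_{Mesa} − 2q_{Pike}) − 16q_{Mesa}.
∂π/∂q_{Mesa} = 40 − 6q_{Mesa} − 2q_{Pike} = 0 ⇒ q_{Mesa} = 20/3 − (1/3)q_{Pike}.
By symmetry q_{Pike} = q_{Mesa}; substituting into the reaction function, (4/3)q_{Mesa} = 20/3 and q_{Mesa} = 5.
P_{Mesa} = 56 − 3·5 − 2·5 = 31.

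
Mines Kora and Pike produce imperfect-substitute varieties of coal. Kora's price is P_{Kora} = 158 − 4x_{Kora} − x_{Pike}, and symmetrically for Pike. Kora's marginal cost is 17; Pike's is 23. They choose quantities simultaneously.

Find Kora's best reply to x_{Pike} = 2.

17.375

Mine Kora's profit: π = x_{Kora}(158 − 4x_{Kora} − x_{Pike}) − 17x_{Kora}.
∂π/∂x_{Kora} = 141 − 8x_{Kora} − x_{Pike} = 0 ⇒ x_{Kora} = 17.625 − 0.125x_{Pike}.
At x_{Pike} = 2: x_{Kora} = 17.625 − 0.125·2 = 17.375.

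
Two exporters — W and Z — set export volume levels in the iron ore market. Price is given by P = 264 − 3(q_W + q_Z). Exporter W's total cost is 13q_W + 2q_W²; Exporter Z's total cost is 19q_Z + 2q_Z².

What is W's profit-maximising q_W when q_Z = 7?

Exporter W's profit: π = q_W(264 − 3(q_W + q_Z)) − 13q_W − 2q_W².
∂π/∂q_W = 251 − 10q_W − 3q_Z = 0, so q_W = 25.1 − 0.3q_Z.
At q_Z = 7: q_W = 25.1 − 0.3·7 = 23.

23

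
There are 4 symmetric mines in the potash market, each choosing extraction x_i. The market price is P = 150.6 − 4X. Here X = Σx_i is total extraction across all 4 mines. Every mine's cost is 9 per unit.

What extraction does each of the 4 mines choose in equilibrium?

7.08

A representative mine's profit is π_i = x_i(150.6 − 4X) − 9x_i, with X = x_i + Σ_{j≠i} x_j.
First-order condition: 141.6 − 8x_i − 4Σ_{j≠i} x_j = 0.
In a symmetric equilibrium every mine chooses the same x, so Σ_{j≠i} x_j = 3x. The condition becomes 141.6 − 20x = 0, giving x = 141.6/20 = 7.08.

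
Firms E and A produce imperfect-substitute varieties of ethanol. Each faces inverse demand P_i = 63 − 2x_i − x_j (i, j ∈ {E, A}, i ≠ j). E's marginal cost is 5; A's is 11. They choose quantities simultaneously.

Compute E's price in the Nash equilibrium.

29

Firm E's profit: π = x_E(63 − 2x_E − x_A) − 5x_E.
∂π/∂x_E = 58 − 4x_E − x_A = 0 ⇒ x_E = 14.5 − 0.25x_A.
Similarly x_A = 13 − 0.25x_E.
Substituting the second reaction function into the first: x_E = 14.5 − 0.25(13 − 0.25x_E), which gives 0.9375x_E = 11.25 ⇒ x_E = 12.
Then x_A = 13 − 0.25·12 = 10.
P_E = 63 − 2·12 − 10 = 29.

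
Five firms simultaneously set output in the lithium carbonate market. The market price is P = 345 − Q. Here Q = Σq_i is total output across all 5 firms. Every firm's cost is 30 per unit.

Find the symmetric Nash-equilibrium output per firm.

52.5

A representative firm's profit is π_i = q_i(345 − Q) − 30q_i, with Q = q_i + Σ_{j≠i} q_j.
First-order condition: 315 − 2q_i − Σ_{j≠i} q_j = 0.
Imposing symmetry (q_j = q for all j) turns Σ_{j≠i} q_j into 4q, so 315 = 6q and q = 52.5.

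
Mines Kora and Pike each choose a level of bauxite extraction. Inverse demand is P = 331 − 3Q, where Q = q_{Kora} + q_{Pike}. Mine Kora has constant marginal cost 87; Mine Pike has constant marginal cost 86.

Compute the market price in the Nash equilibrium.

Mine Kora's profit: π = q_{Kora}(331 − 3(q_{Kora} + q_{Pike})) − 87q_{Kora}.
∂π/∂q_{Kora} = 244 − 6q_{Kora} − 3q_{Pike} = 0, so q_{Kora} = 122/3 − 0.5q_{Pike}.
By the same steps for Pike: q_{Pike} = 245/6 − 0.5q_{Kora}.
Plugging q_{Pike} into Kora's best response: q_{Kora} = 122/3 − 0.5(245/6 − 0.5q_{Kora}) ⇒ 0.75q_{Kora} = 20.25, so q_{Kora} = 27.
Then q_{Pike} = 245/6 − 0.5·27 = 82/3.
Equilibrium price: P = 331 − 3·(163/3) = 168.

168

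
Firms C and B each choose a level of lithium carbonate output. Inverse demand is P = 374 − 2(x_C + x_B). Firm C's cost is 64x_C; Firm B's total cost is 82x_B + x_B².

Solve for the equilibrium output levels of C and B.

63.8, 27.4

Firm C's profit: π = x_C(374 − 2(x_C + x_B)) − 64x_C.
∂π/∂x_C = 310 − 4x_C − 2x_B = 0, so x_C = 77.5 − 0.5x_B.
For B: ∂π/∂x_B = 292 − 6x_B − 2x_C = 0 ⇒ x_B = 146/3 − (1/3)x_C.
Substituting the second reaction function into the first: x_C = 77.5 − 0.5(146/3 − (1/3)x_C), which gives (5/6)x_C = 319/6 ⇒ x_C = 63.8.
Then x_B = 146/3 − (1/3)·63.8 = 27.4.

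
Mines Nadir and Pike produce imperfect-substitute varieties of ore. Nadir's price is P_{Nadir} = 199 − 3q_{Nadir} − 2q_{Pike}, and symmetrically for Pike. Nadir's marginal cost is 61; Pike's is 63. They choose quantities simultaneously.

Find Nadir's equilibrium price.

Mine Nadir's profit: π = q_{Nadir}(199 − 3q_{Nadir} − 2q_{Pike}) − 61q_{Nadir}.
∂π/∂q_{Nadir} = 138 − 6q_{Nadir} − 2q_{Pike} = 0 ⇒ q_{Nadir} = 23 − (1/3)q_{Pike}.
Similarly q_{Pike} = 68/3 − (1/3)q_{Nadir}.
Solving the two reaction functions simultaneously: (1 − (−1/3)(−1/3))q_{Nadir} = 23 − (1/3)·(68/3), so (8/9)q_{Nadir} = 139/9 and q_{Nadir} = 17.375.
Then q_{Pike} = 68/3 − (1/3)·17.375 = 16.875.
P_{Nadir} = 199 − 3·17.375 − 2·16.875 = 113.125.

113.125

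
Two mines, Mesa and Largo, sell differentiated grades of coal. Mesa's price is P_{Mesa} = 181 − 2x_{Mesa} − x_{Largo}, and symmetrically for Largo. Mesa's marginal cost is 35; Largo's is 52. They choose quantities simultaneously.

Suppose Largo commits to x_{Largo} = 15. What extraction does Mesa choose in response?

Mine Mesa's profit: π = x_{Mesa}(181 − 2x_{Mesa} − x_{Largo}) − 35x_{Mesa}.
∂π/∂x_{Mesa} = 146 − 4x_{Mesa} − x_{Largo} = 0 ⇒ x_{Mesa} = 36.5 − 0.25x_{Largo}.
At x_{Largo} = 15: x_{Mesa} = 36.5 − 0.25·15 = 32.75.

32.75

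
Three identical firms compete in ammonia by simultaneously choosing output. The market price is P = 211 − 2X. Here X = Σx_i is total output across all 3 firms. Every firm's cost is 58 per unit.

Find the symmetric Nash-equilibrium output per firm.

19.125

A representative firm's profit is π_i = x_i(211 − 2X) − 58x_i, with X = x_i + Σ_{j≠i} x_j.
First-order condition: 153 − 4x_i − 2Σ_{j≠i} x_j = 0.
In a symmetric equilibrium every firm chooses the same x, so Σ_{j≠i} x_j = 2x. The condition becomes 153 − 8x = 0, giving x = 153/8 = 19.125.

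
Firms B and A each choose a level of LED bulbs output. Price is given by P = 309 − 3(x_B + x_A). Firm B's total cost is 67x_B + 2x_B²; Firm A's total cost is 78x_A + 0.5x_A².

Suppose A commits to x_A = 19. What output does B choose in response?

Firm B's profit: π = x_B(309 − 3(x_B + x_A)) − 67x_B − 2x_B².
∂π/∂x_B = 242 − 10x_B − 3x_A = 0, so x_B = 24.2 − 0.3x_A.
At x_A = 19: x_B = 24.2 − 0.3·19 = 18.5.

18.5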